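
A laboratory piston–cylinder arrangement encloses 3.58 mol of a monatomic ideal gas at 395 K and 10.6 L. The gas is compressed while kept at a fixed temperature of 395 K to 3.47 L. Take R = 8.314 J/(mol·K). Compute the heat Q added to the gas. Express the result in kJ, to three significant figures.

Isothermal ⇒ ΔU = 0, so Q = W = nRT ln(V₂/V₁).
Q = (3.58)(8.314)(395) ln(3.47/10.6) = 11757 × -1.117 = -13129 J.

Q ≈ -13.1 kJ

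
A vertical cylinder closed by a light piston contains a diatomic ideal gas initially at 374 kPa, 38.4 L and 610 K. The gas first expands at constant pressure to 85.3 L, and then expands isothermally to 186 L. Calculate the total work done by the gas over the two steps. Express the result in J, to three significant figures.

W_total ≈ 42400 J

Step 1 (isobaric): W = PΔV = (374 kPa)(85.3 − 38.4 L) = 17541 J.
After step 1: P = 374 kPa, V = 85.3 L, T = 1355 K.
Step 2 (isothermal): W = P₁V₁ ln(V₂/V₁) = (31902) ln(186/85.3) = 24870 J.
W_total = 17541 + 24870 = 42411 J.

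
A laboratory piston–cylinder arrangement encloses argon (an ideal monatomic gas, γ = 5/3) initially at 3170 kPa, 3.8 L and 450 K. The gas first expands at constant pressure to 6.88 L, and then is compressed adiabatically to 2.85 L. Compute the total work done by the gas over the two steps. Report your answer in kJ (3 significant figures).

W_total ≈ -16.4 kJ

Step 1 (isobaric): W = PΔV = (3170 kPa)(6.88 − 3.8 L) = 9764 J.
After step 1: P = 3170 kPa, V = 6.88 L, T = 814.7 K.
Step 2 (adiabatic): W = (P₁V₁ − P₂V₂)/(γ−1) = (21810 − 39247)/0.667 = -26157 J.
W_total = 9764 − 26157 = -16393 J.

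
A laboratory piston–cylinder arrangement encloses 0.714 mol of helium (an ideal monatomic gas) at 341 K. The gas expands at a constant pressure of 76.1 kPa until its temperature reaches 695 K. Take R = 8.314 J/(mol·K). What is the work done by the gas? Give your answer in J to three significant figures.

Isobaric: W = P ΔV = nR ΔT.
W = (0.714)(8.314)(695 − 341) = 2101 J.

W ≈ 2100 J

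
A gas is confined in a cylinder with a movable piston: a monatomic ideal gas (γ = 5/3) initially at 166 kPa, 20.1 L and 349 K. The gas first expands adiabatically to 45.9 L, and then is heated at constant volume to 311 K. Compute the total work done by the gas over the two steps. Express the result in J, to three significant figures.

W_total ≈ 2120 J

Step 1 (adiabatic): W = (P₁V₁ − P₂V₂)/(γ−1) = (3337 − 1924)/0.667 = 2119 J.
Step 2 (isochoric): W = 0 (constant volume).
W_total = 2119 + 0 = 2119 J.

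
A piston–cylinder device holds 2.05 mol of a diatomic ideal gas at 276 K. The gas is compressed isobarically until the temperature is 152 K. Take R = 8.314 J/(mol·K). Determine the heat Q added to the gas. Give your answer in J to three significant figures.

Isobaric: W = nRΔT = (2.05)(8.314)(-124) = -2113 J.
ΔU = nCᵥΔT with Cᵥ = 5R/2: ΔU = (2.05)(20.79)(-124) = -5284 J.
Q = ΔU + W = -5284 − 2113 = -7397 J.

Q ≈ -7400 J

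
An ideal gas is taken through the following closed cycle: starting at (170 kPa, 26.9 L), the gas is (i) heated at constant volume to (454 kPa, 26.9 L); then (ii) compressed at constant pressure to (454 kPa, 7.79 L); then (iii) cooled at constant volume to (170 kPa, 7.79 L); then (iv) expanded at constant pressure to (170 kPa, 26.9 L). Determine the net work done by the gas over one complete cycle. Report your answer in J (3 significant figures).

Constant-volume legs do no work.
W(ii) = (454)(7.79 − 26.9) = -8676 J; W(iv) = (170)(26.9 − 7.79) = 3249 J.
W_net = -8676 + 3249 = -5427 J (the counter-clockwise enclosed area).

W_net ≈ -5430 J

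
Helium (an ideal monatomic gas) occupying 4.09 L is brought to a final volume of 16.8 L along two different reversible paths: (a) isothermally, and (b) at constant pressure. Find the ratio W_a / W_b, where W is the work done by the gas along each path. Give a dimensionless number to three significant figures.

W_a / W_b ≈ 0.455

Path (a) isothermal: W = P₁V₁ ln(V₂/V₁) → W_a/(P₁V₁) = 1.413.
Path (b) isobaric: W = P₁(V₂ − V₁) → W_b/(P₁V₁) = 3.108.
W_a / W_b = 1.413 / 3.108 = 0.4546.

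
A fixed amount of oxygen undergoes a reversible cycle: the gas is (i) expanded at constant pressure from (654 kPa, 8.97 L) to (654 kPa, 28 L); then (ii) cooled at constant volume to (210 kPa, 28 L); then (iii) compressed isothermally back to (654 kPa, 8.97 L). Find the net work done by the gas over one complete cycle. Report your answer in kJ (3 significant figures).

W_net ≈ 5.75 kJ

Leg (i): W = PΔV = (654)(28 − 8.97) = 12446 J.
Leg (ii): W = 0.
Leg (iii): W = PᵢVᵢ ln(V_f/Vᵢ) = (5880) ln(8.97/28) = -6693 J.
W_net = 12446 − 6693 = 5752 J.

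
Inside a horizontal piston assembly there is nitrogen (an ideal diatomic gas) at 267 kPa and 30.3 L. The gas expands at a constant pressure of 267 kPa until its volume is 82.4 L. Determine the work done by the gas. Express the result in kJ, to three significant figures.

W ≈ 13.9 kJ

Isobaric: W = P ΔV.
W = (267 kPa)(82.4 − 30.3 L) = (267)(52.1) = 13911 J.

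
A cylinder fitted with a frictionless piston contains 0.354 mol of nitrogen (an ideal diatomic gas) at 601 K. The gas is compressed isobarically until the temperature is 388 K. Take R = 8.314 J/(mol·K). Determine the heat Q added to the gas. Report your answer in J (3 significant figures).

Isobaric: W = nRΔT = (0.354)(8.314)(-213) = -626.9 J.
ΔU = nCᵥΔT with Cᵥ = 5R/2: ΔU = (0.354)(20.79)(-213) = -1567 J.
Q = ΔU + W = -1567 − 626.9 = -2194 J.

Q ≈ -2190 J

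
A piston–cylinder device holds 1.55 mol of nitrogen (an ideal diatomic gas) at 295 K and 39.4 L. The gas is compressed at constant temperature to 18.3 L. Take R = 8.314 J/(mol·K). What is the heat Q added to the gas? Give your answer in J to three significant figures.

Isothermal ⇒ ΔU = 0, so Q = W = nRT ln(V₂/V₁).
Q = (1.55)(8.314)(295) ln(18.3/39.4) = 3802 × -0.7669 = -2915 J.

Q ≈ -2920 J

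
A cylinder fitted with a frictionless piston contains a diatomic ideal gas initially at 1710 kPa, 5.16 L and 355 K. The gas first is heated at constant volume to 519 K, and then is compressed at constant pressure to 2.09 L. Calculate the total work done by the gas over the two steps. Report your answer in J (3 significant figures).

Step 1 (isochoric): W = 0 (constant volume).
After step 1: P = 2500 kPa (V unchanged).
Step 2 (isobaric): W = PΔV = (2500 kPa)(2.09 − 5.16 L) = -7675 J.
W_total = 0 − 7675 = -7675 J.

W_total ≈ -7670 J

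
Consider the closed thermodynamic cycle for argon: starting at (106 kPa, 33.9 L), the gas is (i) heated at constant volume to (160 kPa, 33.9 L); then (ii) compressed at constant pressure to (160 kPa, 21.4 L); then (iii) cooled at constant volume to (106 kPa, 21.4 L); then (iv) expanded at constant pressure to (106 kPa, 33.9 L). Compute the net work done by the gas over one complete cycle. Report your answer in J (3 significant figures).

W_net ≈ -675 J

Constant-volume legs do no work.
W(ii) = (160)(21.4 − 33.9) = -2000 J; W(iv) = (106)(33.9 − 21.4) = 1325 J.
W_net = -2000 + 1325 = -675 J (the counter-clockwise enclosed area).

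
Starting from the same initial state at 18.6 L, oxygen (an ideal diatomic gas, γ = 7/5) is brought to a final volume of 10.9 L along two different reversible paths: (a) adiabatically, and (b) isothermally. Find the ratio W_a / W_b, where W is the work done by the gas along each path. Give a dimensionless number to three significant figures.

W_a / W_b ≈ 1.11

Path (a) adiabatic: W = P₁V₁(1 − (V₁/V₂)^(γ−1))/(γ−1) → W_a/(P₁V₁) = -0.5958.
Path (b) isothermal: W = P₁V₁ ln(V₂/V₁) → W_b/(P₁V₁) = -0.5344.
W_a / W_b = -0.5958 / -0.5344 = 1.115.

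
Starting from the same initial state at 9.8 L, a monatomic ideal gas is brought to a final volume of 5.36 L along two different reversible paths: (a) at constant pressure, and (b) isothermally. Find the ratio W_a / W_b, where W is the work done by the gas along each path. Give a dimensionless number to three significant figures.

W_a / W_b ≈ 0.751

Path (a) isobaric: W = P₁(V₂ − V₁) → W_a/(P₁V₁) = -0.4531.
Path (b) isothermal: W = P₁V₁ ln(V₂/V₁) → W_b/(P₁V₁) = -0.6034.
W_a / W_b = -0.4531 / -0.6034 = 0.7508.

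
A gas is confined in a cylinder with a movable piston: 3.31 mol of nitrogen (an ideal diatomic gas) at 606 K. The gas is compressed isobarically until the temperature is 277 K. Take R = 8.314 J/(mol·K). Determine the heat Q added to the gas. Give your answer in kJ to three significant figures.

Isobaric: W = nRΔT = (3.31)(8.314)(-329) = -9054 J.
ΔU = nCᵥΔT with Cᵥ = 5R/2: ΔU = (3.31)(20.79)(-329) = -22635 J.
Q = ΔU + W = -22635 − 9054 = -31689 J.

Q ≈ -31.7 kJ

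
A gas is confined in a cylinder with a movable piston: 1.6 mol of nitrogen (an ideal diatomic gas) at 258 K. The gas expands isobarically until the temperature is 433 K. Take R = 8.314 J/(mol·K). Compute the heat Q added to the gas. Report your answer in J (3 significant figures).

Q ≈ 8150 J

Isobaric: W = nRΔT = (1.6)(8.314)(175) = 2328 J.
ΔU = nCᵥΔT with Cᵥ = 5R/2: ΔU = (1.6)(20.79)(175) = 5820 J.
Q = ΔU + W = 5820 + 2328 = 8148 J.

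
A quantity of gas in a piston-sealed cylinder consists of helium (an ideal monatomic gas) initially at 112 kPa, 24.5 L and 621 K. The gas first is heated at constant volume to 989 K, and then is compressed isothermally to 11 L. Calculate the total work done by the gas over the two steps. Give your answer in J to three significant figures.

W_total ≈ -3500 J

Step 1 (isochoric): W = 0 (constant volume).
After step 1: P = 178.4 kPa (V unchanged).
Step 2 (isothermal): W = P₁V₁ ln(V₂/V₁) = (4370) ln(11/24.5) = -3499 J.
W_total = 0 − 3499 = -3499 J.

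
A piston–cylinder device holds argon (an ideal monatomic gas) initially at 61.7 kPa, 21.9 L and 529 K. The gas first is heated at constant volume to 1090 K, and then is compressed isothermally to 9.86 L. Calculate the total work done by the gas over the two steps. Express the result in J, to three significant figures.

Step 1 (isochoric): W = 0 (constant volume).
After step 1: P = 127.1 kPa (V unchanged).
Step 2 (isothermal): W = P₁V₁ ln(V₂/V₁) = (2784) ln(9.86/21.9) = -2222 J.
W_total = 0 − 2222 = -2222 J.

W_total ≈ -2220 J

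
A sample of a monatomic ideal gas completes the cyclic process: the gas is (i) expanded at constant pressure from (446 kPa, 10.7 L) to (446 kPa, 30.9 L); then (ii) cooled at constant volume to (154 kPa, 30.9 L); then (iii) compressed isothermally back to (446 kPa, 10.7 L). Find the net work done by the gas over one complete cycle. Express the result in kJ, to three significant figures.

Leg (i): W = PΔV = (446)(30.9 − 10.7) = 9009 J.
Leg (ii): W = 0.
Leg (iii): W = PᵢVᵢ ln(V_f/Vᵢ) = (4759) ln(10.7/30.9) = -5047 J.
W_net = 9009 − 5047 = 3963 J.

W_net ≈ 3.96 kJ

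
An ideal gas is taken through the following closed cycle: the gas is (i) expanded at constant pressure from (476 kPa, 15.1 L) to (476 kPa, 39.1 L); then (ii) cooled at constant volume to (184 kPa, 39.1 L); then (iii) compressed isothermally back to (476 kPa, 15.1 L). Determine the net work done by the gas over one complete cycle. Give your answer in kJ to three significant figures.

W_net ≈ 4.58 kJ

Leg (i): W = PΔV = (476)(39.1 − 15.1) = 11424 J.
Leg (ii): W = 0.
Leg (iii): W = PᵢVᵢ ln(V_f/Vᵢ) = (7194) ln(15.1/39.1) = -6845 J.
W_net = 11424 − 6845 = 4579 J.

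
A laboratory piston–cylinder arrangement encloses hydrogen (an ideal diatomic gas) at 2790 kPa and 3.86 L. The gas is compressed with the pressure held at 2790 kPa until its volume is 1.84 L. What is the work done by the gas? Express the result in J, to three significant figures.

Isobaric: W = P ΔV.
W = (2790 kPa)(1.84 − 3.86 L) = (2790)(-2.02) = -5636 J.

W ≈ -5640 J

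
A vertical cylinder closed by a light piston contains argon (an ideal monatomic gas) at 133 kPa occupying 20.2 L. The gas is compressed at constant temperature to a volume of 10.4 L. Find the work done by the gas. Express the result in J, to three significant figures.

Isothermal: W = nRT ln(V₂/V₁) = P₁V₁ ln(V₂/V₁).
P₁V₁ = (133 kPa)(20.2 L) = 2687 J.
W = 2687 × ln(10.4/20.2) = 2687 × -0.6639
W_by_gas = -1784 J.

W ≈ -1780 J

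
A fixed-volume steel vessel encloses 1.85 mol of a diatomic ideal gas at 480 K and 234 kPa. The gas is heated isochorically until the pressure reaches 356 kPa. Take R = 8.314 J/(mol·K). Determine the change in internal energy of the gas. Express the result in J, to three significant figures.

ΔU ≈ 9620 J

Constant volume ⇒ W = 0, so Q = ΔU = nCᵥΔT with Cᵥ = 5R/2 = 20.79 J/(mol·K).
At constant V, T₂/T₁ = P₂/P₁ ⇒ ΔT = T₁(P₂/P₁ − 1) = 480·(356/234 − 1) = 250.3 K.
ΔU = (1.85)(20.79)(250.3) = 9623 J.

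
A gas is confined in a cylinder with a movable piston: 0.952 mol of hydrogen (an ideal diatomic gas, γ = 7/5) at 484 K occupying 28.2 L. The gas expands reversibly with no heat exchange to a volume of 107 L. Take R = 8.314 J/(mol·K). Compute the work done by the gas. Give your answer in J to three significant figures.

W ≈ 3960 J

Adiabatic: TV^(γ−1) = const with γ = 7/5.
T₂ = T₁ (V₁/V₂)^(γ−1) = 484 × (28.2/107)^0.4 = 484 × 0.5866 = 283.9 K.
W_by = nCᵥ(T₁ − T₂) = (0.952)(20.79)(484 − 283.9) = 3959 J.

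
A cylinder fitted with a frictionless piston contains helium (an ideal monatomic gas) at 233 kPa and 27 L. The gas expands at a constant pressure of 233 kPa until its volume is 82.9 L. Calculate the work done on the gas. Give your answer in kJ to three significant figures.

W ≈ -13.0 kJ

Isobaric: W = P ΔV.
W = (233 kPa)(82.9 − 27 L) = (233)(55.9) = 13025 J.
Work on gas = −W_by = -13025 J.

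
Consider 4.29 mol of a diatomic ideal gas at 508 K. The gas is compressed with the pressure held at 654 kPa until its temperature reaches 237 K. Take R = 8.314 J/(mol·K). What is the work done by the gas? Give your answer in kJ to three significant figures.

W ≈ -9.67 kJ

Isobaric: W = P ΔV = nR ΔT.
W = (4.29)(8.314)(237 − 508) = -9666 J.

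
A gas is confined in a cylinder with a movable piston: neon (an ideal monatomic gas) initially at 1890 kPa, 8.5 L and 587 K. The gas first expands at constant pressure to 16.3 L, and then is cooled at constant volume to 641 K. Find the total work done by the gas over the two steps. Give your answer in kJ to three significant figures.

W_total ≈ 14.7 kJ

Step 1 (isobaric): W = PΔV = (1890 kPa)(16.3 − 8.5 L) = 14742 J.
Step 2 (isochoric): W = 0 (constant volume).
W_total = 14742 + 0 = 14742 J.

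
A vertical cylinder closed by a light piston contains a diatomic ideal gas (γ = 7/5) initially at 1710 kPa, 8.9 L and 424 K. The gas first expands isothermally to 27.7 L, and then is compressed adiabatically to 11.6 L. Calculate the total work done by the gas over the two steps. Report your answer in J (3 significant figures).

W_total ≈ 1430 J

Step 1 (isothermal): W = P₁V₁ ln(V₂/V₁) = (15219) ln(27.7/8.9) = 17279 J.
After step 1: P = 549.4 kPa, V = 27.7 L, T = 424 K.
Step 2 (adiabatic): W = (P₁V₁ − P₂V₂)/(γ−1) = (15219 − 21557)/0.4 = -15846 J.
W_total = 17279 − 15846 = 1434 J.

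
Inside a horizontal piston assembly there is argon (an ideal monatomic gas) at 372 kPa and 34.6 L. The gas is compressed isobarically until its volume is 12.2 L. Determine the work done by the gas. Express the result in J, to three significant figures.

W ≈ -8330 J

Isobaric: W = P ΔV.
W = (372 kPa)(12.2 − 34.6 L) = (372)(-22.4) = -8333 J.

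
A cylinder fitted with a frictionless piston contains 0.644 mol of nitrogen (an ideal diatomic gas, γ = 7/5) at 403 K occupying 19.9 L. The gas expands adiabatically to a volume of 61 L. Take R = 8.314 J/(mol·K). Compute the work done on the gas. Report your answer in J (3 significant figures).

W ≈ -1950 J

Adiabatic: TV^(γ−1) = const with γ = 7/5.
T₂ = T₁ (V₁/V₂)^(γ−1) = 403 × (19.9/61)^0.4 = 403 × 0.6389 = 257.5 K.
W_by = nCᵥ(T₁ − T₂) = (0.644)(20.79)(403 − 257.5) = 1948 J.
Work on gas = −W_by = -1948 J.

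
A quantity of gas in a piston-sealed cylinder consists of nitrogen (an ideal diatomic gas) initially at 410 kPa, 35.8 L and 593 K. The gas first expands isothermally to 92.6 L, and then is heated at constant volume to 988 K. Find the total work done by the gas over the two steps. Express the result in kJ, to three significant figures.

Step 1 (isothermal): W = P₁V₁ ln(V₂/V₁) = (14678) ln(92.6/35.8) = 13949 J.
Step 2 (isochoric): W = 0 (constant volume).
W_total = 13949 + 0 = 13949 J.

W_total ≈ 13.9 kJ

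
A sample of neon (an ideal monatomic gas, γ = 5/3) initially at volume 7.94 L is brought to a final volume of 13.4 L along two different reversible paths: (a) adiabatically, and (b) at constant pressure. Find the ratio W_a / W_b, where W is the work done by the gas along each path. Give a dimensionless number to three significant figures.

W_a / W_b ≈ 0.642

Path (a) adiabatic: W = P₁V₁(1 − (V₁/V₂)^(γ−1))/(γ−1) → W_a/(P₁V₁) = 0.4418.
Path (b) isobaric: W = P₁(V₂ − V₁) → W_b/(P₁V₁) = 0.6877.
W_a / W_b = 0.4418 / 0.6877 = 0.6425.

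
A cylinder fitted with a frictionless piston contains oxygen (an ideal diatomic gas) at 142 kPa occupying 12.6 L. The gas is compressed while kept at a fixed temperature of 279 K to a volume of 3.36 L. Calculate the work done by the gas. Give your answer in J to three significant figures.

Isothermal: W = nRT ln(V₂/V₁) = P₁V₁ ln(V₂/V₁).
P₁V₁ = (142 kPa)(12.6 L) = 1789 J.
W = 1789 × ln(3.36/12.6) = 1789 × -1.322
W_by_gas = -2365 J.

W ≈ -2360 J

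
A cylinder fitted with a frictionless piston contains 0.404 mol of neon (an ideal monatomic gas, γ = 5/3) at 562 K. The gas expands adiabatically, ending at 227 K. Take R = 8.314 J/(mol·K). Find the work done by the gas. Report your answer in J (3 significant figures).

W ≈ 1690 J

Adiabatic ⇒ Q = 0, so W_by = −ΔU = nCᵥ(T₁ − T₂).
Cᵥ = 3R/2 = 12.47 J/(mol·K).
W = (0.404)(12.47)(562 − 227) = 1688 J.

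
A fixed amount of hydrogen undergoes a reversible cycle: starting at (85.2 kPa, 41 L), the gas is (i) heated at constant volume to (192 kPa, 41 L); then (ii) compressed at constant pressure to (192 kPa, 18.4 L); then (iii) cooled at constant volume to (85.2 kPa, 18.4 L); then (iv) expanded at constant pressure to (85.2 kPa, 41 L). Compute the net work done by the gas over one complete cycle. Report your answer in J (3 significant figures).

W_net ≈ -2410 J

Constant-volume legs do no work.
W(ii) = (192)(18.4 − 41) = -4339 J; W(iv) = (85.2)(41 − 18.4) = 1926 J.
W_net = -4339 + 1926 = -2414 J (the counter-clockwise enclosed area).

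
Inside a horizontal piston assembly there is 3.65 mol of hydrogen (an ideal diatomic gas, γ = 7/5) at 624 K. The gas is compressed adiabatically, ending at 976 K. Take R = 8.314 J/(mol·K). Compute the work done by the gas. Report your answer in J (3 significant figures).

Adiabatic ⇒ Q = 0, so W_by = −ΔU = nCᵥ(T₁ − T₂).
Cᵥ = 5R/2 = 20.79 J/(mol·K).
W = (3.65)(20.79)(624 − 976) = -26705 J.

W ≈ -26700 J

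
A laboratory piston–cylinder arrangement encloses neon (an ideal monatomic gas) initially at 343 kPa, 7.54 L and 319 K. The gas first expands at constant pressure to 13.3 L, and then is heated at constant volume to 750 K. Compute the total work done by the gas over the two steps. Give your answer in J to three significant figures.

W_total ≈ 1980 J

Step 1 (isobaric): W = PΔV = (343 kPa)(13.3 − 7.54 L) = 1976 J.
Step 2 (isochoric): W = 0 (constant volume).
W_total = 1976 + 0 = 1976 J.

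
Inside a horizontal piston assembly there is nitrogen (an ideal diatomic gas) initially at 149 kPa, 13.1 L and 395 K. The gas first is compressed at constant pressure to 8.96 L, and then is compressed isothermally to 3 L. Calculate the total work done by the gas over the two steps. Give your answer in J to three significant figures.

Step 1 (isobaric): W = PΔV = (149 kPa)(8.96 − 13.1 L) = -616.9 J.
After step 1: P = 149 kPa, V = 8.96 L, T = 270.2 K.
Step 2 (isothermal): W = P₁V₁ ln(V₂/V₁) = (1335) ln(3/8.96) = -1461 J.
W_total = -616.9 − 1461 = -2078 J.

W_total ≈ -2080 J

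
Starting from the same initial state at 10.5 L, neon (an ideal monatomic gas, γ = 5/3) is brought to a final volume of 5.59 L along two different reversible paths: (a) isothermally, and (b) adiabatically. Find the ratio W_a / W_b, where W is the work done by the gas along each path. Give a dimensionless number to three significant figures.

Path (a) isothermal: W = P₁V₁ ln(V₂/V₁) → W_a/(P₁V₁) = -0.6304.
Path (b) adiabatic: W = P₁V₁(1 − (V₁/V₂)^(γ−1))/(γ−1) → W_b/(P₁V₁) = -0.7835.
W_a / W_b = -0.6304 / -0.7835 = 0.8045.

W_a / W_b ≈ 0.805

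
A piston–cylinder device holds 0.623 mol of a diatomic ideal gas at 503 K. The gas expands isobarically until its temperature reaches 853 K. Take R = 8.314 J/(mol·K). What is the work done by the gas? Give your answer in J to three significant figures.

W ≈ 1810 J

Isobaric: W = P ΔV = nR ΔT.
W = (0.623)(8.314)(853 − 503) = 1813 J.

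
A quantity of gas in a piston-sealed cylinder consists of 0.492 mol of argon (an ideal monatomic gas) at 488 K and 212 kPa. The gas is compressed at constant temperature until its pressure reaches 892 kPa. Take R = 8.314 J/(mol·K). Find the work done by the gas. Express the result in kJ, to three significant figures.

Isothermal process: W = nRT ln(V₂/V₁) = nRT ln(P₁/P₂).
W = (0.492)(8.314)(488) × ln(212/892)
  = 1996 × ln(0.2377) = 1996 × -1.437
W_by_gas = -2868 J.

W ≈ -2.87 kJ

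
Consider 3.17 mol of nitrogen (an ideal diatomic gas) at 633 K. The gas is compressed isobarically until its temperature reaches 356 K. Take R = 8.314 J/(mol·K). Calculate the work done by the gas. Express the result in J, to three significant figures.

W ≈ -7300 J

Isobaric: W = P ΔV = nR ΔT.
W = (3.17)(8.314)(356 − 633) = -7300 J.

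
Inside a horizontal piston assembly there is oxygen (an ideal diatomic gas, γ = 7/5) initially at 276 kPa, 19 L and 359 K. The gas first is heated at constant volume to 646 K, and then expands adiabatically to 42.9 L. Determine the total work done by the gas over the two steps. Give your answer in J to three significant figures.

Step 1 (isochoric): W = 0 (constant volume).
After step 1: P = 496.6 kPa (V unchanged).
Step 2 (adiabatic): W = (P₁V₁ − P₂V₂)/(γ−1) = (9436 − 6813)/0.4 = 6559 J.
W_total = 0 + 6559 = 6559 J.

W_total ≈ 6560 J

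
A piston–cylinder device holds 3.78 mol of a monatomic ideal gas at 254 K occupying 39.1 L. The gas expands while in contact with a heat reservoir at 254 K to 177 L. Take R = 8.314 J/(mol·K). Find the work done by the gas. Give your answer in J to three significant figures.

Isothermal: W = nRT ln(V₂/V₁).
W = (3.78)(8.314)(254) × ln(177/39.1)
  = 7982 × 1.51
W_by_gas = 12054 J.

W ≈ 12100 J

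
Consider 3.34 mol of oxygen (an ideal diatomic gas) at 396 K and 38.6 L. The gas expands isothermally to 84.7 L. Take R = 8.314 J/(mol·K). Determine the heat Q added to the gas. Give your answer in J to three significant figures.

Isothermal ⇒ ΔU = 0, so Q = W = nRT ln(V₂/V₁).
Q = (3.34)(8.314)(396) ln(84.7/38.6) = 10996 × 0.7859 = 8642 J.

Q ≈ 8640 J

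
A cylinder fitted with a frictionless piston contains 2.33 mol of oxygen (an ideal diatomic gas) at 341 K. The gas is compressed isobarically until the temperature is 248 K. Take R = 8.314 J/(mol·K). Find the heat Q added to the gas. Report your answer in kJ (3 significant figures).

Isobaric: W = nRΔT = (2.33)(8.314)(-93) = -1802 J.
ΔU = nCᵥΔT with Cᵥ = 5R/2: ΔU = (2.33)(20.79)(-93) = -4504 J.
Q = ΔU + W = -4504 − 1802 = -6305 J.

Q ≈ -6.31 kJ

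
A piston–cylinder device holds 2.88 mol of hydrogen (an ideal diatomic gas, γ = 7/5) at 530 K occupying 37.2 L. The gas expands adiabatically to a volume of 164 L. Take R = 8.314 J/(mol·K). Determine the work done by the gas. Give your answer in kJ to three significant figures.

W ≈ 14.2 kJ

Adiabatic: TV^(γ−1) = const with γ = 7/5.
T₂ = T₁ (V₁/V₂)^(γ−1) = 530 × (37.2/164)^0.4 = 530 × 0.5524 = 292.8 K.
W_by = nCᵥ(T₁ − T₂) = (2.88)(20.79)(530 − 292.8) = 14200 J.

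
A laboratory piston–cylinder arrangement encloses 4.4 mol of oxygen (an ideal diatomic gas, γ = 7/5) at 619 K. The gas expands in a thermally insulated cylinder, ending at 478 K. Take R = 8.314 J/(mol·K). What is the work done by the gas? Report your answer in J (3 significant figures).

W ≈ 12900 J

Adiabatic ⇒ Q = 0, so W_by = −ΔU = nCᵥ(T₁ − T₂).
Cᵥ = 5R/2 = 20.79 J/(mol·K).
W = (4.4)(20.79)(619 − 478) = 12895 J.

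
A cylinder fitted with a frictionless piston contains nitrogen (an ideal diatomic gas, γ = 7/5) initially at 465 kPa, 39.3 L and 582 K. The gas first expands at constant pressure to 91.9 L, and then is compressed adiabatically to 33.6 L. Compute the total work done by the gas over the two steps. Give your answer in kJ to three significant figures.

W_total ≈ -28.5 kJ

Step 1 (isobaric): W = PΔV = (465 kPa)(91.9 − 39.3 L) = 24459 J.
After step 1: P = 465 kPa, V = 91.9 L, T = 1361 K.
Step 2 (adiabatic): W = (P₁V₁ − P₂V₂)/(γ−1) = (42734 − 63909)/0.4 = -52938 J.
W_total = 24459 − 52938 = -28479 J.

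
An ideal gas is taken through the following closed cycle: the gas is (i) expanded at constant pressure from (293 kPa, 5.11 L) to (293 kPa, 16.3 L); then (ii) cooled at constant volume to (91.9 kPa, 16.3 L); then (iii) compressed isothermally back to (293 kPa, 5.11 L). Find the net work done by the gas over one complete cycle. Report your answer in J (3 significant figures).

Leg (i): W = PΔV = (293)(16.3 − 5.11) = 3279 J.
Leg (ii): W = 0.
Leg (iii): W = PᵢVᵢ ln(V_f/Vᵢ) = (1498) ln(5.11/16.3) = -1738 J.
W_net = 3279 − 1738 = 1541 J.

W_net ≈ 1540 J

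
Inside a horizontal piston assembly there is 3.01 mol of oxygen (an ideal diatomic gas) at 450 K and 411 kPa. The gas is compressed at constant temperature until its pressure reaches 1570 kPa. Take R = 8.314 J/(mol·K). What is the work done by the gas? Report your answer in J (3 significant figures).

Isothermal process: W = nRT ln(V₂/V₁) = nRT ln(P₁/P₂).
W = (3.01)(8.314)(450) × ln(411/1570)
  = 11261 × ln(0.2618) = 11261 × -1.34
W_by_gas = -15093 J.

W ≈ -15100 J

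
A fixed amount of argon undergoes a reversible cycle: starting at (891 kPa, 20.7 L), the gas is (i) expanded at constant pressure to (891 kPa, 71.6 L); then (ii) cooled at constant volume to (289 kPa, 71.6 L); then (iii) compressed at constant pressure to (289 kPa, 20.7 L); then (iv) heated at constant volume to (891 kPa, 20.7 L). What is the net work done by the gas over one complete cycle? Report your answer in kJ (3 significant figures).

Constant-volume legs do no work.
W(i) = (891)(71.6 − 20.7) = 45352 J; W(iii) = (289)(20.7 − 71.6) = -14710 J.
W_net = 45352 − 14710 = 30642 J (the clockwise enclosed area).

W_net ≈ 30.6 kJ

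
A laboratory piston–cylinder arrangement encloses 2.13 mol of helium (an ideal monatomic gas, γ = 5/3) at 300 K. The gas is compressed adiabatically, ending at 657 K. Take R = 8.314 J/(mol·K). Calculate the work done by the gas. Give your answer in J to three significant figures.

Adiabatic ⇒ Q = 0, so W_by = −ΔU = nCᵥ(T₁ − T₂).
Cᵥ = 3R/2 = 12.47 J/(mol·K).
W = (2.13)(12.47)(300 − 657) = -9483 J.

W ≈ -9480 J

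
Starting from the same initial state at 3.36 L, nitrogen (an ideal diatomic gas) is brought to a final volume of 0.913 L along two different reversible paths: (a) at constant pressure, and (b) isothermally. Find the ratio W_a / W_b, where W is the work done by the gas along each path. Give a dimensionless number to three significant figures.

Path (a) isobaric: W = P₁(V₂ − V₁) → W_a/(P₁V₁) = -0.7283.
Path (b) isothermal: W = P₁V₁ ln(V₂/V₁) → W_b/(P₁V₁) = -1.303.
W_a / W_b = -0.7283 / -1.303 = 0.5589.

W_a / W_b ≈ 0.559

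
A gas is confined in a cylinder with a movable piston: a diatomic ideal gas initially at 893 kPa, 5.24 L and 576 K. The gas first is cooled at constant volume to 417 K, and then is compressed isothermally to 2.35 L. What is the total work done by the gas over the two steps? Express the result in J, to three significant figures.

W_total ≈ -2720 J

Step 1 (isochoric): W = 0 (constant volume).
After step 1: P = 646.5 kPa (V unchanged).
Step 2 (isothermal): W = P₁V₁ ln(V₂/V₁) = (3388) ln(2.35/5.24) = -2717 J.
W_total = 0 − 2717 = -2717 J.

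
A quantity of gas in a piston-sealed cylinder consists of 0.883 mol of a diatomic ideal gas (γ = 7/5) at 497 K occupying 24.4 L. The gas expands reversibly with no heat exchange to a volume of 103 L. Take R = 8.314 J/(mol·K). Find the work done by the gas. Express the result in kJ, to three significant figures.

Adiabatic: TV^(γ−1) = const with γ = 7/5.
T₂ = T₁ (V₁/V₂)^(γ−1) = 497 × (24.4/103)^0.4 = 497 × 0.5621 = 279.4 K.
W_by = nCᵥ(T₁ − T₂) = (0.883)(20.79)(497 − 279.4) = 3994 J.

W ≈ 3.99 kJ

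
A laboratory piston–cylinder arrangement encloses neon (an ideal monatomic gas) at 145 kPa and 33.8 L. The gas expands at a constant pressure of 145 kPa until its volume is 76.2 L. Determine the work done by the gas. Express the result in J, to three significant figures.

W ≈ 6150 J

Isobaric: W = P ΔV.
W = (145 kPa)(76.2 − 33.8 L) = (145)(42.4) = 6148 J.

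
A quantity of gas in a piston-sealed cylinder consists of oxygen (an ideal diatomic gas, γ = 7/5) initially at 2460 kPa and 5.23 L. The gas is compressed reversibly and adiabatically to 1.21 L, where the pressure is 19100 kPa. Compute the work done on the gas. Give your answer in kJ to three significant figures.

Adiabatic: W = (P₁V₁ − P₂V₂)/(γ − 1) with γ = 7/5.
P₁V₁ = 12866 J, P₂V₂ = 23111 J.
W = (12866 − 23111) / 0.4 = -25613 J.
Work on gas = −W_by = 25613 J.

W ≈ 25.6 kJ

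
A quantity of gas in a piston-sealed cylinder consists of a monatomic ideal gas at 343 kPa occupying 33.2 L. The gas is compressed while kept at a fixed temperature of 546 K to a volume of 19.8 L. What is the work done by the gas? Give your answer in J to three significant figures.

Isothermal: W = nRT ln(V₂/V₁) = P₁V₁ ln(V₂/V₁).
P₁V₁ = (343 kPa)(33.2 L) = 11388 J.
W = 11388 × ln(19.8/33.2) = 11388 × -0.5169
W_by_gas = -5886 J.

W ≈ -5890 J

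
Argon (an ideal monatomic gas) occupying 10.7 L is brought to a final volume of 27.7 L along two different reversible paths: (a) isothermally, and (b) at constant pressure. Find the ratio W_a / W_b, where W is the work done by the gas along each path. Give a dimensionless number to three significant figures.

W_a / W_b ≈ 0.599

Path (a) isothermal: W = P₁V₁ ln(V₂/V₁) → W_a/(P₁V₁) = 0.9512.
Path (b) isobaric: W = P₁(V₂ − V₁) → W_b/(P₁V₁) = 1.589.
W_a / W_b = 0.9512 / 1.589 = 0.5987.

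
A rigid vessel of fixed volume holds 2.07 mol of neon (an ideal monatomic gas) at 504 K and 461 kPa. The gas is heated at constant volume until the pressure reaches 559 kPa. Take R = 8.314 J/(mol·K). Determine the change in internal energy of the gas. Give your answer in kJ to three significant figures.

Constant volume ⇒ W = 0, so Q = ΔU = nCᵥΔT with Cᵥ = 3R/2 = 12.47 J/(mol·K).
At constant V, T₂/T₁ = P₂/P₁ ⇒ ΔT = T₁(P₂/P₁ − 1) = 504·(559/461 − 1) = 107.1 K.
ΔU = (2.07)(12.47)(107.1) = 2766 J.

ΔU ≈ 2.77 kJ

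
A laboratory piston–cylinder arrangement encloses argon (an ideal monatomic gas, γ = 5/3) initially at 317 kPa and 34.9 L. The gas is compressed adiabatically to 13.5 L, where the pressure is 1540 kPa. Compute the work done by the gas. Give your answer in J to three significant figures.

Adiabatic: W = (P₁V₁ − P₂V₂)/(γ − 1) with γ = 5/3.
P₁V₁ = 11063 J, P₂V₂ = 20790 J.
W = (11063 − 20790) / 0.6667 = -14590 J.

W ≈ -14600 J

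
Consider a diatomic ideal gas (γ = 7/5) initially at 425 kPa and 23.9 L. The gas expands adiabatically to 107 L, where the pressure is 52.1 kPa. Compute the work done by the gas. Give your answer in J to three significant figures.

Adiabatic: W = (P₁V₁ − P₂V₂)/(γ − 1) with γ = 7/5.
P₁V₁ = 10158 J, P₂V₂ = 5575 J.
W = (10158 − 5575) / 0.4 = 11457 J.

W ≈ 11500 J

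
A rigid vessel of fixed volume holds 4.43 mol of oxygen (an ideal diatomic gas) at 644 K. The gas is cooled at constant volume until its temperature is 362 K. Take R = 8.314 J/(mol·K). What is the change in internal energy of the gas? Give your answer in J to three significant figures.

Constant volume ⇒ W = 0, so Q = ΔU = nCᵥΔT with Cᵥ = 5R/2 = 20.79 J/(mol·K).
ΔU = (4.43)(20.79)(362 − 644) = -25966 J.

ΔU ≈ -26000 J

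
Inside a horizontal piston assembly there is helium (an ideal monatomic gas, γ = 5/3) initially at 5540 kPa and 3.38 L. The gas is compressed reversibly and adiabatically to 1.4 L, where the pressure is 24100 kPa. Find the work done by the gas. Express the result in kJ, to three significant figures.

W ≈ -22.5 kJ

Adiabatic: W = (P₁V₁ − P₂V₂)/(γ − 1) with γ = 5/3.
P₁V₁ = 18725 J, P₂V₂ = 33740 J.
W = (18725 − 33740) / 0.6667 = -22522 J.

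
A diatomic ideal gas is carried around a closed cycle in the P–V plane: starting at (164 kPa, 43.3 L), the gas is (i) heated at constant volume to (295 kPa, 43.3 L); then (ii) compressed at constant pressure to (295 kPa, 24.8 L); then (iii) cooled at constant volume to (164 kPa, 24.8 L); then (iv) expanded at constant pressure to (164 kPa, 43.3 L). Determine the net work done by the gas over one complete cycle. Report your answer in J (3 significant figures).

Constant-volume legs do no work.
W(ii) = (295)(24.8 − 43.3) = -5457 J; W(iv) = (164)(43.3 − 24.8) = 3034 J.
W_net = -5457 + 3034 = -2423 J (the counter-clockwise enclosed area).

W_net ≈ -2420 J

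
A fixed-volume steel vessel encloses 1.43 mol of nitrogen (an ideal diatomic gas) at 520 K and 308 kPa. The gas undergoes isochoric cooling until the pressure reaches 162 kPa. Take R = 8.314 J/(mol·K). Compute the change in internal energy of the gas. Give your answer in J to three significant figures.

ΔU ≈ -7330 J

Constant volume ⇒ W = 0, so Q = ΔU = nCᵥΔT with Cᵥ = 5R/2 = 20.79 J/(mol·K).
At constant V, T₂/T₁ = P₂/P₁ ⇒ ΔT = T₁(P₂/P₁ − 1) = 520·(162/308 − 1) = -246.5 K.
ΔU = (1.43)(20.79)(-246.5) = -7326 J.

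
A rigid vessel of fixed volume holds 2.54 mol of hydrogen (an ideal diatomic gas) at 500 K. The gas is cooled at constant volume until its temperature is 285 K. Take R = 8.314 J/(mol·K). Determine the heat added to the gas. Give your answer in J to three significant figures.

Constant volume ⇒ W = 0, so Q = ΔU = nCᵥΔT with Cᵥ = 5R/2 = 20.79 J/(mol·K).
ΔU = (2.54)(20.79)(285 − 500) = -11351 J.

Q ≈ -11400 J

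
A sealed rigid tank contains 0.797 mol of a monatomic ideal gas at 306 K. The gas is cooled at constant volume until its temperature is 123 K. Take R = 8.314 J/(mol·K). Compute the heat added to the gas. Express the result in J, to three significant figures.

Q ≈ -1820 J

Constant volume ⇒ W = 0, so Q = ΔU = nCᵥΔT with Cᵥ = 3R/2 = 12.47 J/(mol·K).
ΔU = (0.797)(12.47)(123 − 306) = -1819 J.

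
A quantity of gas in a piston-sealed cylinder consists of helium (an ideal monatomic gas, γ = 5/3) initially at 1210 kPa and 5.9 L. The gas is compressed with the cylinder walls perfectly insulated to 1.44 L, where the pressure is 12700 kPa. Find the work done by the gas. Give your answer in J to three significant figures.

Adiabatic: W = (P₁V₁ − P₂V₂)/(γ − 1) with γ = 5/3.
P₁V₁ = 7139 J, P₂V₂ = 18288 J.
W = (7139 − 18288) / 0.6667 = -16723 J.

W ≈ -16700 J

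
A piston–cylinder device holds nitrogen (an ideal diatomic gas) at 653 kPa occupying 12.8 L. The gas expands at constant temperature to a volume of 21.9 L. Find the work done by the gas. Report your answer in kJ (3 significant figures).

W ≈ 4.49 kJ

Isothermal: W = nRT ln(V₂/V₁) = P₁V₁ ln(V₂/V₁).
P₁V₁ = (653 kPa)(12.8 L) = 8358 J.
W = 8358 × ln(21.9/12.8) = 8358 × 0.537
W_by_gas = 4489 J.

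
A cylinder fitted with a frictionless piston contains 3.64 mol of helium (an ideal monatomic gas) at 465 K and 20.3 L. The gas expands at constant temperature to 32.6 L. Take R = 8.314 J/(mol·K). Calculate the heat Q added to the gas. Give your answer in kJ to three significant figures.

Isothermal ⇒ ΔU = 0, so Q = W = nRT ln(V₂/V₁).
Q = (3.64)(8.314)(465) ln(32.6/20.3) = 14072 × 0.4737 = 6666 J.

Q ≈ 6.67 kJ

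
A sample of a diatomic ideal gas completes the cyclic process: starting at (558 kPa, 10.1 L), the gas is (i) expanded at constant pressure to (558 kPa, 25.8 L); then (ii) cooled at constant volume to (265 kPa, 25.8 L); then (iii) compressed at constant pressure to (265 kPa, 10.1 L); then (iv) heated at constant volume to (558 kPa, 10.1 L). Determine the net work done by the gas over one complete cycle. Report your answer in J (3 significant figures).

W_net ≈ 4600 J

Constant-volume legs do no work.
W(i) = (558)(25.8 − 10.1) = 8761 J; W(iii) = (265)(10.1 − 25.8) = -4160 J.
W_net = 8761 − 4160 = 4600 J (the clockwise enclosed area).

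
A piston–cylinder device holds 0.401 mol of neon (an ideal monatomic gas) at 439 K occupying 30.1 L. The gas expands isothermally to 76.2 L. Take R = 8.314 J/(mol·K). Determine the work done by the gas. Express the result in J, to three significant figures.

W ≈ 1360 J

Isothermal: W = nRT ln(V₂/V₁).
W = (0.401)(8.314)(439) × ln(76.2/30.1)
  = 1464 × 0.9288
W_by_gas = 1359 J.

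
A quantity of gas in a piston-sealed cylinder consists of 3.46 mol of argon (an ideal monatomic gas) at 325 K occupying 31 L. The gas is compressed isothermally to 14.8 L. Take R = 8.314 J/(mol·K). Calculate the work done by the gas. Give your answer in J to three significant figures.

Isothermal: W = nRT ln(V₂/V₁).
W = (3.46)(8.314)(325) × ln(14.8/31)
  = 9349 × -0.7394
W_by_gas = -6912 J.

W ≈ -6910 J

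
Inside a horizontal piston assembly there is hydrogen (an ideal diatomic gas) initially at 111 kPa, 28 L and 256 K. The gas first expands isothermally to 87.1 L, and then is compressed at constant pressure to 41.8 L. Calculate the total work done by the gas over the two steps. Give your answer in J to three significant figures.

W_total ≈ 1910 J

Step 1 (isothermal): W = P₁V₁ ln(V₂/V₁) = (3108) ln(87.1/28) = 3527 J.
After step 1: P = 35.68 kPa, V = 87.1 L, T = 256 K.
Step 2 (isobaric): W = PΔV = (35.68 kPa)(41.8 − 87.1 L) = -1616 J.
W_total = 3527 − 1616 = 1911 J.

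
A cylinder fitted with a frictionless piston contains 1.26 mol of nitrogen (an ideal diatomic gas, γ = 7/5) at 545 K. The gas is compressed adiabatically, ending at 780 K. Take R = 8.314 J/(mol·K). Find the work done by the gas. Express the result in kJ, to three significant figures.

Adiabatic ⇒ Q = 0, so W_by = −ΔU = nCᵥ(T₁ − T₂).
Cᵥ = 5R/2 = 20.79 J/(mol·K).
W = (1.26)(20.79)(545 − 780) = -6154 J.

W ≈ -6.15 kJ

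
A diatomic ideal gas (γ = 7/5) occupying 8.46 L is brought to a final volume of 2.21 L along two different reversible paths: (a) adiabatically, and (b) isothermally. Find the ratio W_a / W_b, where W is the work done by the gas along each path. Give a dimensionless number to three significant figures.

Path (a) adiabatic: W = P₁V₁(1 − (V₁/V₂)^(γ−1))/(γ−1) → W_a/(P₁V₁) = -1.777.
Path (b) isothermal: W = P₁V₁ ln(V₂/V₁) → W_b/(P₁V₁) = -1.342.
W_a / W_b = -1.777 / -1.342 = 1.324.

W_a / W_b ≈ 1.32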